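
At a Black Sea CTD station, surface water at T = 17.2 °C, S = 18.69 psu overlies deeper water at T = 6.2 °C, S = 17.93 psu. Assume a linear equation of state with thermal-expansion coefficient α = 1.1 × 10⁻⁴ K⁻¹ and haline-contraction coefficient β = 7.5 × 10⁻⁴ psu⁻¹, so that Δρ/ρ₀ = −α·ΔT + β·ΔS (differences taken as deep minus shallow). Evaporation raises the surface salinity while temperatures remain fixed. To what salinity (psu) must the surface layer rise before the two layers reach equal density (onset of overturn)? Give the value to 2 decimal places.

19.54 psu

Neutral buoyancy requires −α(T_deep − T_surf) + β(S_deep − S_surf′) = 0.
S_surf′ = S_deep − (α/β)·ΔT = 17.93 − (1.1 × 10⁻⁴/7.5 × 10⁻⁴)·(-11.0) = 19.5433 psu.
Increase required: 19.5433 − 18.69 = 0.8533 psu.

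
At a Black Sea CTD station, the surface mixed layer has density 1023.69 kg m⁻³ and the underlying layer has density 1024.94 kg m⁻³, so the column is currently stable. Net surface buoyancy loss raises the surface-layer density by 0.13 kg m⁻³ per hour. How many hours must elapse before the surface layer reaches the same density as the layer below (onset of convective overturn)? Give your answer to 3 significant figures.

9.62 hours

Density deficit of the surface layer: 1024.94 − 1023.69 = 1.25 kg m⁻³.
Required change = 1.25 / 0.13 = 9.62 hours.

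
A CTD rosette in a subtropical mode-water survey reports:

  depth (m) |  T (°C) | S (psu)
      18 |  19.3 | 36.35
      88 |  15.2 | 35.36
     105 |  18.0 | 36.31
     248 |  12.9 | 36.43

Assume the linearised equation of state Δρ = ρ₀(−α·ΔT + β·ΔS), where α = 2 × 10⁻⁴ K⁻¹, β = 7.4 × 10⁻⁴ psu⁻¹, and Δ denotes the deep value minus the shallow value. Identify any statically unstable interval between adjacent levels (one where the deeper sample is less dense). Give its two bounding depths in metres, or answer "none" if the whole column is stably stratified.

none

Evaluate Δρ/ρ₀ = −αΔT + βΔS across each adjacent pair:
  18–88 m: −αΔT+βΔS = −(2 × 10⁻⁴)(-4.1)+(7.4 × 10⁻⁴)(-0.99) = 8.7 × 10⁻⁵ → stable
  88–105 m: −αΔT+βΔS = −(2 × 10⁻⁴)(+2.8)+(7.4 × 10⁻⁴)(+0.95) = 1.4 × 10⁻⁴ → stable
  105–248 m: −αΔT+βΔS = −(2 × 10⁻⁴)(-5.1)+(7.4 × 10⁻⁴)(+0.12) = 1.1 × 10⁻³ → stable
Every interval has Δρ > 0: the column is stably stratified throughout.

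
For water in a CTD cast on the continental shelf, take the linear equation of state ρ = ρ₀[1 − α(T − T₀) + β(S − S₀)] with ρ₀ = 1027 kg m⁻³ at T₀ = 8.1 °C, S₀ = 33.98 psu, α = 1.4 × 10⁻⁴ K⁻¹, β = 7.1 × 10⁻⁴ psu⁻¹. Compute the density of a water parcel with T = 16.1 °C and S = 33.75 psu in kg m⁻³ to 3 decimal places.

T − T₀ = +8.0 K, S − S₀ = -0.23 psu.
Bracket = 1 − α·(+8.0) + β·(-0.23) = 1 + (-1.2833 × 10⁻³) = 0.9987167.
ρ = 1027 × 0.9987167 = 1025.682 kg m⁻³.

1025.682 kg m⁻³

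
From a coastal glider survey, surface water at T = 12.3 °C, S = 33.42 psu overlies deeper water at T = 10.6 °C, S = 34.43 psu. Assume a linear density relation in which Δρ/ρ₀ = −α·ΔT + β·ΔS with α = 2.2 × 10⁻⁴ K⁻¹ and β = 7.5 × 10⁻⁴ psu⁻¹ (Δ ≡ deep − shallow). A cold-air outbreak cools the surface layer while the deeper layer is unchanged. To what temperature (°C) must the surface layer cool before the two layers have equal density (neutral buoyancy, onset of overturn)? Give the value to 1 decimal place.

7.2 °C

Neutral buoyancy requires Δρ = 0, i.e. −α(T_deep − T_surf′) + β(S_deep − S_surf) = 0.
T_surf′ = T_deep − (β/α)·ΔS = 10.6 − (7.5 × 10⁻⁴/2.2 × 10⁻⁴)·(+1.01) = 7.157 °C.
Cooling required: 12.3 − (7.157) = 5.143 °C.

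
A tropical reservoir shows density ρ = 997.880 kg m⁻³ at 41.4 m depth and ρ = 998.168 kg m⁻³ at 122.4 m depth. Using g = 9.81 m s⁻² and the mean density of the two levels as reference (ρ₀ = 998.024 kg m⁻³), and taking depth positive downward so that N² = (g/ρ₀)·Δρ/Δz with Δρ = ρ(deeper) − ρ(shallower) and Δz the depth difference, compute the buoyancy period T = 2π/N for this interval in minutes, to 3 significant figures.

Δρ = 998.168 − 997.880 = 0.288 kg m⁻³ over Δz = 122.4 − 41.4 = 81 m.
N² = (9.81/998.024) × (0.288/81) = 3.4949 × 10⁻⁵ s⁻².
N = √(3.4949 × 10⁻⁵) = 5.9118 × 10⁻³ rad s⁻¹, so T = 2π/N = 1.0628 × 10³ s = 17.713 min ≈ 17.7 min.
Since Δρ > 0 the layer is stably stratified.

17.7 min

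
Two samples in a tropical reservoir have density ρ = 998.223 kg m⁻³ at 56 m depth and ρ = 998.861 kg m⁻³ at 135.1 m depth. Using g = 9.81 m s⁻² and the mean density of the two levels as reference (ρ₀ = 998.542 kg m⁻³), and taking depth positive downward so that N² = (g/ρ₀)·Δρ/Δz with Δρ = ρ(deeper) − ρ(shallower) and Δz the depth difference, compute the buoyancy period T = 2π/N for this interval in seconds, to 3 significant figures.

Δρ = 998.861 − 998.223 = 0.638 kg m⁻³ over Δz = 135.1 − 56 = 79.1 m.
N² = (9.81/998.542) × (0.638/79.1) = 7.9240 × 10⁻⁵ s⁻².
N = √(7.9240 × 10⁻⁵) = 8.9017 × 10⁻³ rad s⁻¹, so T = 2π/N = 705.84 s ≈ 706 s.

706 s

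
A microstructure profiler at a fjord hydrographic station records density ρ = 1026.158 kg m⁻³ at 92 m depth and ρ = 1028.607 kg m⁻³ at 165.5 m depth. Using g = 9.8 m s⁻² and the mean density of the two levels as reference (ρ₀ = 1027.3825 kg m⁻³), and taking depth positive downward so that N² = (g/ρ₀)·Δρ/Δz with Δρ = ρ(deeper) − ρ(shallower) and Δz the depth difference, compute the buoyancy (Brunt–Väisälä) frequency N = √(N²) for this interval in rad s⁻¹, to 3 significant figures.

Δρ = 1028.607 − 1026.158 = 2.449 kg m⁻³ over Δz = 165.5 − 92 = 73.5 m.
N² = (9.8/1027.3825) × (2.449/73.5) = 3.1783 × 10⁻⁴ s⁻².
N = √(3.1783 × 10⁻⁴) = 0.017828 rad s⁻¹ ≈ 0.0178 rad s⁻¹.

0.0178 rad s⁻¹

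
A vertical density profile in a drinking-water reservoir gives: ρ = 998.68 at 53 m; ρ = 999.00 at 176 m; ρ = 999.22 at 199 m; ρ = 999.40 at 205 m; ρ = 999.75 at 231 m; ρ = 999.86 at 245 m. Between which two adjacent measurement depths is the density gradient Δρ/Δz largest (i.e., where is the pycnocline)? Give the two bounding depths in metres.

Compute the density gradient over each adjacent pair:
  53–176 m: Δρ/Δz = 0.32/123 = 2.6 × 10⁻³ kg m⁻⁴
  176–199 m: Δρ/Δz = 0.22/23 = 9.6 × 10⁻³ kg m⁻⁴
  199–205 m: Δρ/Δz = 0.18/6 = 0.030 kg m⁻⁴
  205–231 m: Δρ/Δz = 0.35/26 = 0.013 kg m⁻⁴
  231–245 m: Δρ/Δz = 0.11/14 = 7.9 × 10⁻³ kg m⁻⁴
The largest gradient is in the 199–205 m interval — the pycnocline.

199–205 m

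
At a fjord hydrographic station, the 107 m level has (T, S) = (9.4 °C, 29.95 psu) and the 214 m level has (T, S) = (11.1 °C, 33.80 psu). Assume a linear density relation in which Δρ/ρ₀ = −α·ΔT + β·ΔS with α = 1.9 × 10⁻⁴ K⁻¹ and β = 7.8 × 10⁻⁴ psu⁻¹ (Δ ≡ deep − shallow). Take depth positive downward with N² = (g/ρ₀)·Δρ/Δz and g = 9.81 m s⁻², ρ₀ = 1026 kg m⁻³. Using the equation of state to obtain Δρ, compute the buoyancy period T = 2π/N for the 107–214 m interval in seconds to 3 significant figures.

401 s

ΔT = +1.7 K, ΔS = +3.85 psu (deep − shallow).
Δρ/ρ₀ = −αΔT + βΔS = -3.23 × 10⁻⁴ + 3.003 × 10⁻³ = 2.68 × 10⁻³, so Δρ ≈ 2.750 kg m⁻³.
N² = (g/ρ₀)·Δρ/Δz = g·(Δρ/ρ₀)/Δz = 9.81 × 2.68 × 10⁻³ / 107 = 2.4571 × 10⁻⁴ s⁻².
N = √(2.4571 × 10⁻⁴) = 0.015675 rad s⁻¹ → T = 2π/N = 400.84 s ≈ 401 s.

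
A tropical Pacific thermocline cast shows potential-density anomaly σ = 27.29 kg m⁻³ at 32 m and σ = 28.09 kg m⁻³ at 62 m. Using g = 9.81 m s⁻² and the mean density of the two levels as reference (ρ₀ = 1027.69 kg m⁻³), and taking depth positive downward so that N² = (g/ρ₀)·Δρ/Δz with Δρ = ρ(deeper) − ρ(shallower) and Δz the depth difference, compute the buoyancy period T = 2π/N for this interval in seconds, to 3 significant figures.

Δρ = 1028.09 − 1027.29 = 0.80 kg m⁻³ over Δz = 62 − 32 = 30 m.
N² = (9.81/1027.69) × (0.80/30) = 2.5455 × 10⁻⁴ s⁻².
N = √(2.5455 × 10⁻⁴) = 0.015955 rad s⁻¹, so T = 2π/N = 393.81 s ≈ 394 s.

394 s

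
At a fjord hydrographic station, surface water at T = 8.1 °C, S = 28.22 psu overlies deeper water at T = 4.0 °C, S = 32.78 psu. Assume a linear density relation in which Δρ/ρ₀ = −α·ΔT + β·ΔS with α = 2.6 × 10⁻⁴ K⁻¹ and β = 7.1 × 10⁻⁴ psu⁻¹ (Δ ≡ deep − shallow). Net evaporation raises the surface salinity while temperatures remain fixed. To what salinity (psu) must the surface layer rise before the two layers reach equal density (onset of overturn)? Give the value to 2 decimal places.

34.28 psu

Neutral buoyancy requires −α(T_deep − T_surf) + β(S_deep − S_surf′) = 0.
S_surf′ = S_deep − (α/β)·ΔT = 32.78 − (2.6 × 10⁻⁴/7.1 × 10⁻⁴)·(-4.1) = 34.2814 psu.
Increase required: 34.2814 − 28.22 = 6.0614 psu.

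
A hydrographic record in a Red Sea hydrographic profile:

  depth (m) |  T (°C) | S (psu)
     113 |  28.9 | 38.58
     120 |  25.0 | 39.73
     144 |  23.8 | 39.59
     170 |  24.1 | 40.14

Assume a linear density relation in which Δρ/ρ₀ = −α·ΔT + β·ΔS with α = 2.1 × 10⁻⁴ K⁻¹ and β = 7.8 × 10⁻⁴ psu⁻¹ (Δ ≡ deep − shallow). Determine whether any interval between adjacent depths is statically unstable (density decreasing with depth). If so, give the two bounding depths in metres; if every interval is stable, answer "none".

none

Evaluate Δρ/ρ₀ = −αΔT + βΔS across each adjacent pair:
  113–120 m: −αΔT+βΔS = −(2.1 × 10⁻⁴)(-3.9)+(7.8 × 10⁻⁴)(+1.15) = 1.7 × 10⁻³ → stable
  120–144 m: −αΔT+βΔS = −(2.1 × 10⁻⁴)(-1.2)+(7.8 × 10⁻⁴)(-0.14) = 1.4 × 10⁻⁴ → stable
  144–170 m: −αΔT+βΔS = −(2.1 × 10⁻⁴)(+0.3)+(7.8 × 10⁻⁴)(+0.55) = 3.7 × 10⁻⁴ → stable
Every interval has Δρ > 0: the column is stably stratified throughout.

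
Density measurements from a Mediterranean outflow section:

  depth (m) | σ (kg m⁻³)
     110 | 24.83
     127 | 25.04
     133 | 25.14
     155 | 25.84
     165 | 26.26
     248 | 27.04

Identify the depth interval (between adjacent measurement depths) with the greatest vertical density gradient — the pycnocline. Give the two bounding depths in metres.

Compute the density gradient over each adjacent pair:
  110–127 m: Δρ/Δz = 0.21/17 = 0.012 kg m⁻⁴
  127–133 m: Δρ/Δz = 0.10/6 = 0.017 kg m⁻⁴
  133–155 m: Δρ/Δz = 0.70/22 = 0.032 kg m⁻⁴
  155–165 m: Δρ/Δz = 0.42/10 = 0.042 kg m⁻⁴
  165–248 m: Δρ/Δz = 0.78/83 = 9.4 × 10⁻³ kg m⁻⁴
The largest gradient is in the 155–165 m interval — the pycnocline.

155–165 m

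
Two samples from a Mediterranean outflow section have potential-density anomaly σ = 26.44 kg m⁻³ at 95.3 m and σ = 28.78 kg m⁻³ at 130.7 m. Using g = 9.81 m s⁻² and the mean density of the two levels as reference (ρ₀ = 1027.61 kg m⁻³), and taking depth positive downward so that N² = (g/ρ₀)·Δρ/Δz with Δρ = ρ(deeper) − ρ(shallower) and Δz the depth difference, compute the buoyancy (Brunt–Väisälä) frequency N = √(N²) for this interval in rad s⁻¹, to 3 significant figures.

Δρ = 1028.78 − 1026.44 = 2.34 kg m⁻³ over Δz = 130.7 − 95.3 = 35.4 m.
N² = (9.81/1027.61) × (2.34/35.4) = 6.3103 × 10⁻⁴ s⁻².
N = √(6.3103 × 10⁻⁴) = 0.025120 rad s⁻¹ ≈ 0.0251 rad s⁻¹.

0.0251 rad s⁻¹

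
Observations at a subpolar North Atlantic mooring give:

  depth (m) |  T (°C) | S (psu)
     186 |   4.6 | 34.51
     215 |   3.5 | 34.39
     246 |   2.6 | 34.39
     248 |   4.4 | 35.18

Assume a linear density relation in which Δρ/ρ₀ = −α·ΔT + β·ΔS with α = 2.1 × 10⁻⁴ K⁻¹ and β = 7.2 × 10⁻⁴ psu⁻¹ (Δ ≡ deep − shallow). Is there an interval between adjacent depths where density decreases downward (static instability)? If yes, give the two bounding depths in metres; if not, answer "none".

none

Evaluate Δρ/ρ₀ = −αΔT + βΔS across each adjacent pair:
  186–215 m: −αΔT+βΔS = −(2.1 × 10⁻⁴)(-1.1)+(7.2 × 10⁻⁴)(-0.12) = 1.4 × 10⁻⁴ → stable
  215–246 m: −αΔT+βΔS = −(2.1 × 10⁻⁴)(-0.9)+(7.2 × 10⁻⁴)(+0.00) = 1.9 × 10⁻⁴ → stable
  246–248 m: −αΔT+βΔS = −(2.1 × 10⁻⁴)(+1.8)+(7.2 × 10⁻⁴)(+0.79) = 1.9 × 10⁻⁴ → stable
Every interval has Δρ > 0: the column is stably stratified throughout.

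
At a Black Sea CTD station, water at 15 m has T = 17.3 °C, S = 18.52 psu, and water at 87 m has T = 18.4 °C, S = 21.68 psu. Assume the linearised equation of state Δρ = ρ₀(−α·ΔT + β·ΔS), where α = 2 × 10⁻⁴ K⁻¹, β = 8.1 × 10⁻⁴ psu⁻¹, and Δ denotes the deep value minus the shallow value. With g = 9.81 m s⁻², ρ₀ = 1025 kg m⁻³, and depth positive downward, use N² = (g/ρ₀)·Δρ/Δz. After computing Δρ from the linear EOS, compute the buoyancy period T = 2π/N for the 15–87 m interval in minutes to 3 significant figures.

ΔT = +1.1 K, ΔS = +3.16 psu (deep − shallow).
Δρ/ρ₀ = −αΔT + βΔS = -2.20 × 10⁻⁴ + 2.5596 × 10⁻³ = 2.3396 × 10⁻³, so Δρ ≈ 2.398 kg m⁻³.
N² = (g/ρ₀)·Δρ/Δz = g·(Δρ/ρ₀)/Δz = 9.81 × 2.3396 × 10⁻³ / 72 = 3.1877 × 10⁻⁴ s⁻².
N = √(3.1877 × 10⁻⁴) = 0.017854 rad s⁻¹ → T = 2π/N = 351.92 s = 5.8653 min ≈ 5.87 min.

5.87 min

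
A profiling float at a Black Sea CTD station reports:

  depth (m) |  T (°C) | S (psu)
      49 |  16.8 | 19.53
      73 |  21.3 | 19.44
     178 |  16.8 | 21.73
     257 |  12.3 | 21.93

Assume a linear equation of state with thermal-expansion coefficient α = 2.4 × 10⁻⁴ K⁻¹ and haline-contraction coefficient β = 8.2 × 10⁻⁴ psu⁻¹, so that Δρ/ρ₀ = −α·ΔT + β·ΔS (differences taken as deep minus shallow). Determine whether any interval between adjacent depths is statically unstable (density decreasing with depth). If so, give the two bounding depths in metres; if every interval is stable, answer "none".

Evaluate Δρ/ρ₀ = −αΔT + βΔS across each adjacent pair:
  49–73 m: −αΔT+βΔS = −(2.4 × 10⁻⁴)(+4.5)+(8.2 × 10⁻⁴)(-0.09) = -1.2 × 10⁻³ → UNSTABLE
  73–178 m: −αΔT+βΔS = −(2.4 × 10⁻⁴)(-4.5)+(8.2 × 10⁻⁴)(+2.29) = 3.0 × 10⁻³ → stable
  178–257 m: −αΔT+βΔS = −(2.4 × 10⁻⁴)(-4.5)+(8.2 × 10⁻⁴)(+0.20) = 1.2 × 10⁻³ → stable
The 49–73 m interval has Δρ < 0: lighter water underlies denser water.

49–73 m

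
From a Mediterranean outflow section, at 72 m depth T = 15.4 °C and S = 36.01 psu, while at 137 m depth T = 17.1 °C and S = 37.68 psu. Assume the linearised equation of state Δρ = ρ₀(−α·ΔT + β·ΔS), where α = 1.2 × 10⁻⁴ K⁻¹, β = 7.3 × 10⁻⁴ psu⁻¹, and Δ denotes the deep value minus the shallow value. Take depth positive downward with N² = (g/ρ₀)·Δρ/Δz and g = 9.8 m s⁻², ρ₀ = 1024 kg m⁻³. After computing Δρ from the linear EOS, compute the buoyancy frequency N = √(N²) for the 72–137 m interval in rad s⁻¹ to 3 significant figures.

0.0124 rad s⁻¹

ΔT = +1.7 K, ΔS = +1.67 psu (deep − shallow).
Δρ/ρ₀ = −αΔT + βΔS = -2.04 × 10⁻⁴ + 1.2191 × 10⁻³ = 1.0151 × 10⁻³, so Δρ ≈ 1.039 kg m⁻³.
N² = (g/ρ₀)·Δρ/Δz = g·(Δρ/ρ₀)/Δz = 9.8 × 1.0151 × 10⁻³ / 65 = 1.5305 × 10⁻⁴ s⁻².
N = √(1.5305 × 10⁻⁴) = 0.012371 rad s⁻¹ ≈ 0.0124 rad s⁻¹.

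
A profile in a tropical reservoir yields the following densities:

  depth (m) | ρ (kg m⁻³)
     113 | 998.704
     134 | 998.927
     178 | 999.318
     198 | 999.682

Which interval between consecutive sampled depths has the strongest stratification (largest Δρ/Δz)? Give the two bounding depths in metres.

178–198 m

Compute the density gradient over each adjacent pair:
  113–134 m: Δρ/Δz = 0.223/21 = 0.011 kg m⁻⁴
  134–178 m: Δρ/Δz = 0.391/44 = 8.9 × 10⁻³ kg m⁻⁴
  178–198 m: Δρ/Δz = 0.364/20 = 0.018 kg m⁻⁴
The largest gradient is in the 178–198 m interval — the pycnocline.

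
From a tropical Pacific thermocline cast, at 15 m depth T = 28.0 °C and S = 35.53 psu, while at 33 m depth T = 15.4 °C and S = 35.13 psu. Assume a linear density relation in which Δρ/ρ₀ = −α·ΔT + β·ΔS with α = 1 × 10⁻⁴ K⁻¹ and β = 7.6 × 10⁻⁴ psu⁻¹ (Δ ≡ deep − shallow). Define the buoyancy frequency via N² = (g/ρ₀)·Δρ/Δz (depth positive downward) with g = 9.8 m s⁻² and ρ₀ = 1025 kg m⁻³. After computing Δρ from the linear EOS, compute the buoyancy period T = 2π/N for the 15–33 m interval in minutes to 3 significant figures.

ΔT = -12.6 K, ΔS = -0.40 psu (deep − shallow).
Δρ/ρ₀ = −αΔT + βΔS = 1.26 × 10⁻³ − 3.04 × 10⁻⁴ = 9.56 × 10⁻⁴, so Δρ ≈ 0.9799 kg m⁻³.
N² = (g/ρ₀)·Δρ/Δz = g·(Δρ/ρ₀)/Δz = 9.8 × 9.56 × 10⁻⁴ / 18 = 5.2049 × 10⁻⁴ s⁻².
N = √(5.2049 × 10⁻⁴) = 0.022814 rad s⁻¹ → T = 2π/N = 275.41 s = 4.5902 min ≈ 4.59 min.

4.59 min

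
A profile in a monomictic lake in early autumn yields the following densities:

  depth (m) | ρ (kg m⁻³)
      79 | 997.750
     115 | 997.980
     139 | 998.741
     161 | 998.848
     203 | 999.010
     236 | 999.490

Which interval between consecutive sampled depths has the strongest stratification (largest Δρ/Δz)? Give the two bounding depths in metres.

Compute the density gradient over each adjacent pair:
  79–115 m: Δρ/Δz = 0.230/36 = 6.4 × 10⁻³ kg m⁻⁴
  115–139 m: Δρ/Δz = 0.761/24 = 0.032 kg m⁻⁴
  139–161 m: Δρ/Δz = 0.107/22 = 4.9 × 10⁻³ kg m⁻⁴
  161–203 m: Δρ/Δz = 0.162/42 = 3.9 × 10⁻³ kg m⁻⁴
  203–236 m: Δρ/Δz = 0.480/33 = 0.015 kg m⁻⁴
The largest gradient is in the 115–139 m interval — the pycnocline.

115–139 m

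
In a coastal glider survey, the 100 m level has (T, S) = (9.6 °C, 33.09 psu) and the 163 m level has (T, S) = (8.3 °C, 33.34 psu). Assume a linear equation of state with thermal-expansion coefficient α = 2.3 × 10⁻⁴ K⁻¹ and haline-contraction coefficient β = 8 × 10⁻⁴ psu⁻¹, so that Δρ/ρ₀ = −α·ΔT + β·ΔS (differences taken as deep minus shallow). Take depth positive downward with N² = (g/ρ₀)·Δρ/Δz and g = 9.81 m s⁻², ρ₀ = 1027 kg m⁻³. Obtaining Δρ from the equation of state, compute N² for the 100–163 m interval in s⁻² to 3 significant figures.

7.77 × 10⁻⁵ s⁻²

ΔT = -1.3 K, ΔS = +0.25 psu (deep − shallow).
Δρ/ρ₀ = −αΔT + βΔS = 2.99 × 10⁻⁴ + 2.00 × 10⁻⁴ = 4.99 × 10⁻⁴, so Δρ ≈ 0.5125 kg m⁻³.
N² = (g/ρ₀)·Δρ/Δz = g·(Δρ/ρ₀)/Δz = 9.81 × 4.99 × 10⁻⁴ / 63 = 7.7701 × 10⁻⁵ s⁻² ≈ 7.77 × 10⁻⁵ s⁻².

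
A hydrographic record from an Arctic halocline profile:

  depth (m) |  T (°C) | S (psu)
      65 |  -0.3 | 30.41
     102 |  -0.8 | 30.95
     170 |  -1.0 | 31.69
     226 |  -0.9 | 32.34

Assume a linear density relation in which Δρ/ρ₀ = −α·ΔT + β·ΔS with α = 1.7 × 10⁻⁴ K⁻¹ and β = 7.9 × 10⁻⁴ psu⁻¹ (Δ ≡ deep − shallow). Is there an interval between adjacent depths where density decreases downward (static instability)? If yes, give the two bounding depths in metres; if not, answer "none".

Evaluate Δρ/ρ₀ = −αΔT + βΔS across each adjacent pair:
  65–102 m: −αΔT+βΔS = −(1.7 × 10⁻⁴)(-0.5)+(7.9 × 10⁻⁴)(+0.54) = 5.1 × 10⁻⁴ → stable
  102–170 m: −αΔT+βΔS = −(1.7 × 10⁻⁴)(-0.2)+(7.9 × 10⁻⁴)(+0.74) = 6.2 × 10⁻⁴ → stable
  170–226 m: −αΔT+βΔS = −(1.7 × 10⁻⁴)(+0.1)+(7.9 × 10⁻⁴)(+0.65) = 5.0 × 10⁻⁴ → stable
Every interval has Δρ > 0: the column is stably stratified throughout.

none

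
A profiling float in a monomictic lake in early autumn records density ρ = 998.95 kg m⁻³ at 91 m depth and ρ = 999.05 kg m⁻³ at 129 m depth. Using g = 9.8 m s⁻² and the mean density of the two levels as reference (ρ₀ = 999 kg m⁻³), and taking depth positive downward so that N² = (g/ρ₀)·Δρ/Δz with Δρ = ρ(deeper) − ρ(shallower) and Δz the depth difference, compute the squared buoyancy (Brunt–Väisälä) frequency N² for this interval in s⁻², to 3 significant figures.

2.58 × 10⁻⁵ s⁻²

Δρ = 999.05 − 998.95 = 0.10 kg m⁻³ over Δz = 129 − 91 = 38 m.
N² = (9.8/999) × (0.10/38) = 2.5815 × 10⁻⁵ s⁻² ≈ 2.58 × 10⁻⁵ s⁻².
N² > 0, so the interval is statically stable.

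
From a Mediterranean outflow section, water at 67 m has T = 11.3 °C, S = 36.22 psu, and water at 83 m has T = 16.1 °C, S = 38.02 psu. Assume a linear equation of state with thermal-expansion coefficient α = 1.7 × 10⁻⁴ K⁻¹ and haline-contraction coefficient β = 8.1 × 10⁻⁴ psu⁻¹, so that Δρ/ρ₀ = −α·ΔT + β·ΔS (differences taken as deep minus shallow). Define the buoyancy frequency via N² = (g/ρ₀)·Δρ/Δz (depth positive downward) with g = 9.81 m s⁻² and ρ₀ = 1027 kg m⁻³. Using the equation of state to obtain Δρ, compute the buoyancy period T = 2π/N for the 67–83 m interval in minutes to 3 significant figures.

5.28 min

ΔT = +4.8 K, ΔS = +1.80 psu (deep − shallow).
Δρ/ρ₀ = −αΔT + βΔS = -8.16 × 10⁻⁴ + 1.458 × 10⁻³ = 6.42 × 10⁻⁴, so Δρ ≈ 0.6593 kg m⁻³.
N² = (g/ρ₀)·Δρ/Δz = g·(Δρ/ρ₀)/Δz = 9.81 × 6.42 × 10⁻⁴ / 16 = 3.9363 × 10⁻⁴ s⁻².
N = √(3.9363 × 10⁻⁴) = 0.019840 rad s⁻¹ → T = 2π/N = 316.69 s = 5.2782 min ≈ 5.28 min.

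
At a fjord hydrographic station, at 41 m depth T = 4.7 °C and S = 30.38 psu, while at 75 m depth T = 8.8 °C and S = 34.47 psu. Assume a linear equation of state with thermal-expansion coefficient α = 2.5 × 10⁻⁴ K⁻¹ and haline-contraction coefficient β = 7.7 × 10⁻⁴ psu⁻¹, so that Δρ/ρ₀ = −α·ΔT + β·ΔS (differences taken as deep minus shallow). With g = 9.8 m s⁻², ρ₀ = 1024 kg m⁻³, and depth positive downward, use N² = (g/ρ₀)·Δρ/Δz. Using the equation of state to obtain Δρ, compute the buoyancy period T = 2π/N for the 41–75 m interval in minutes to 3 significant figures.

4.23 min

ΔT = +4.1 K, ΔS = +4.09 psu (deep − shallow).
Δρ/ρ₀ = −αΔT + βΔS = -1.025 × 10⁻³ + 3.1493 × 10⁻³ = 2.1243 × 10⁻³, so Δρ ≈ 2.175 kg m⁻³.
N² = (g/ρ₀)·Δρ/Δz = g·(Δρ/ρ₀)/Δz = 9.8 × 2.1243 × 10⁻³ / 34 = 6.1230 × 10⁻⁴ s⁻².
N = √(6.1230 × 10⁻⁴) = 0.024745 rad s⁻¹ → T = 2π/N = 253.92 s = 4.2320 min ≈ 4.23 min.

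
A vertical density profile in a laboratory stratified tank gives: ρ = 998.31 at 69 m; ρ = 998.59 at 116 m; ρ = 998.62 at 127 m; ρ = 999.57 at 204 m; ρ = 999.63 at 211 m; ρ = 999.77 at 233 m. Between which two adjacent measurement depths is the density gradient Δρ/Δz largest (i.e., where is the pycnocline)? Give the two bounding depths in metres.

Compute the density gradient over each adjacent pair:
  69–116 m: Δρ/Δz = 0.28/47 = 6.0 × 10⁻³ kg m⁻⁴
  116–127 m: Δρ/Δz = 0.03/11 = 2.7 × 10⁻³ kg m⁻⁴
  127–204 m: Δρ/Δz = 0.95/77 = 0.012 kg m⁻⁴
  204–211 m: Δρ/Δz = 0.06/7 = 8.6 × 10⁻³ kg m⁻⁴
  211–233 m: Δρ/Δz = 0.14/22 = 6.4 × 10⁻³ kg m⁻⁴
The largest gradient is in the 127–204 m interval — the pycnocline.

127–204 m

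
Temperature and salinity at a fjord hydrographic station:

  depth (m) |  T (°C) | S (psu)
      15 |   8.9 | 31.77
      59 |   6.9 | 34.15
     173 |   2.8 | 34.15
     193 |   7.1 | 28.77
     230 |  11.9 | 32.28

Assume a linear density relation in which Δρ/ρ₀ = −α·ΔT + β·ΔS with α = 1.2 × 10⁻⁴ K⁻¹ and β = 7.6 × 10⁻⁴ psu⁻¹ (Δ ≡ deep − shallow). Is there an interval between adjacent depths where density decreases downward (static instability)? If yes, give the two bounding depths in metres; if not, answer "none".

173–193 m

Evaluate Δρ/ρ₀ = −αΔT + βΔS across each adjacent pair:
  15–59 m: −αΔT+βΔS = −(1.2 × 10⁻⁴)(-2.0)+(7.6 × 10⁻⁴)(+2.38) = 2.0 × 10⁻³ → stable
  59–173 m: −αΔT+βΔS = −(1.2 × 10⁻⁴)(-4.1)+(7.6 × 10⁻⁴)(+0.00) = 4.9 × 10⁻⁴ → stable
  173–193 m: −αΔT+βΔS = −(1.2 × 10⁻⁴)(+4.3)+(7.6 × 10⁻⁴)(-5.38) = -4.6 × 10⁻³ → UNSTABLE
  193–230 m: −αΔT+βΔS = −(1.2 × 10⁻⁴)(+4.8)+(7.6 × 10⁻⁴)(+3.51) = 2.1 × 10⁻³ → stable
The 173–193 m interval has Δρ < 0: lighter water underlies denser water.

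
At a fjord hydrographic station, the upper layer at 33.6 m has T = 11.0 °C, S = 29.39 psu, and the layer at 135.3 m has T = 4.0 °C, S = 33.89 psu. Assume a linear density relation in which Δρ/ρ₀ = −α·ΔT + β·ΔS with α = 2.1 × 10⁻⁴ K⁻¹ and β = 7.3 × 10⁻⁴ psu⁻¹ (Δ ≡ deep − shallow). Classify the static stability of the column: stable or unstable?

stable

ΔT = 4.0 − 11.0 = -7.0 K and ΔS = 33.89 − 29.39 = +4.50 psu (deep − shallow).
−αΔT = 1.47 × 10⁻³; βΔS = 3.285 × 10⁻³; sum Δρ/ρ₀ = 4.755 × 10⁻³.
Δρ/ρ₀ > 0, so Δρ > 0: deeper water is denser → statically stable.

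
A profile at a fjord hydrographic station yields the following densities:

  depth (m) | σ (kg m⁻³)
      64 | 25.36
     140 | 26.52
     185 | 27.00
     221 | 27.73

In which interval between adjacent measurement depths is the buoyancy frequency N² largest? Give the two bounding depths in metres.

185–221 m

Compute the density gradient over each adjacent pair:
  64–140 m: Δρ/Δz = 1.16/76 = 0.015 kg m⁻⁴
  140–185 m: Δρ/Δz = 0.48/45 = 0.011 kg m⁻⁴
  185–221 m: Δρ/Δz = 0.73/36 = 0.020 kg m⁻⁴
The largest gradient is in the 185–221 m interval — the pycnocline.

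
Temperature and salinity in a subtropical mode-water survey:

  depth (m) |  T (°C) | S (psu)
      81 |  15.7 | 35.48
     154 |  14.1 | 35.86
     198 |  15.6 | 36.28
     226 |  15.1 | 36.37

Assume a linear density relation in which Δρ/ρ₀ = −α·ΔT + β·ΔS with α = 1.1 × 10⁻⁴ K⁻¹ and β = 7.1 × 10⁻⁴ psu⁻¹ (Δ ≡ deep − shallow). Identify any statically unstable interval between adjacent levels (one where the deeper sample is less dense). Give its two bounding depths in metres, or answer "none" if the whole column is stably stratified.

Evaluate Δρ/ρ₀ = −αΔT + βΔS across each adjacent pair:
  81–154 m: −αΔT+βΔS = −(1.1 × 10⁻⁴)(-1.6)+(7.1 × 10⁻⁴)(+0.38) = 4.5 × 10⁻⁴ → stable
  154–198 m: −αΔT+βΔS = −(1.1 × 10⁻⁴)(+1.5)+(7.1 × 10⁻⁴)(+0.42) = 1.3 × 10⁻⁴ → stable
  198–226 m: −αΔT+βΔS = −(1.1 × 10⁻⁴)(-0.5)+(7.1 × 10⁻⁴)(+0.09) = 1.2 × 10⁻⁴ → stable
Every interval has Δρ > 0: the column is stably stratified throughout.

none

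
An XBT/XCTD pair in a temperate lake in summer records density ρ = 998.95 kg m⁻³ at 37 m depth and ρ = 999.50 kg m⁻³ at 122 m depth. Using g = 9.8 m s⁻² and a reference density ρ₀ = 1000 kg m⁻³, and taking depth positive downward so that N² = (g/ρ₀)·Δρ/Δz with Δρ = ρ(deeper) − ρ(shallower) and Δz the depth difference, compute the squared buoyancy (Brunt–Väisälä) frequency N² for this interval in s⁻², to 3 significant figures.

6.34 × 10⁻⁵ s⁻²

Δρ = 999.50 − 998.95 = 0.55 kg m⁻³ over Δz = 122 − 37 = 85 m.
N² = (9.8/1000) × (0.55/85) = 6.3412 × 10⁻⁵ s⁻² ≈ 6.34 × 10⁻⁵ s⁻².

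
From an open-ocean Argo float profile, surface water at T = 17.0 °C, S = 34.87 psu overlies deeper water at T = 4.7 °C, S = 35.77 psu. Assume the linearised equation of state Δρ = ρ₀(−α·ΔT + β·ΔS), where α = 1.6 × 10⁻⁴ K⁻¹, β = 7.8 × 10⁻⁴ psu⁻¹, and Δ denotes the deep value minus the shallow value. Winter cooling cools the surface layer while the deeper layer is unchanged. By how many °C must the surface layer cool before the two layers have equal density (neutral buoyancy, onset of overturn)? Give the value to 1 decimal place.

16.7 °C

Neutral buoyancy requires Δρ = 0, i.e. −α(T_deep − T_surf′) + β(S_deep − S_surf) = 0.
T_surf′ = T_deep − (β/α)·ΔS = 4.7 − (7.8 × 10⁻⁴/1.6 × 10⁻⁴)·(+0.90) = 0.313 °C.
Cooling required: 17.0 − (0.313) = 16.687 °C.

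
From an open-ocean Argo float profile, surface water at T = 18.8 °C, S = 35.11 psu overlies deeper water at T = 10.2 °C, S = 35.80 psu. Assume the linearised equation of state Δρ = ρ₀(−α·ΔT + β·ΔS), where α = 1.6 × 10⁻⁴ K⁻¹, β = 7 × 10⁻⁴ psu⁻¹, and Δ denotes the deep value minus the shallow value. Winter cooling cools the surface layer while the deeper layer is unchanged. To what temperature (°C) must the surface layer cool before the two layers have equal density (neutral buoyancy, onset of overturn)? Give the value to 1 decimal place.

7.2 °C

Neutral buoyancy requires Δρ = 0, i.e. −α(T_deep − T_surf′) + β(S_deep − S_surf) = 0.
T_surf′ = T_deep − (β/α)·ΔS = 10.2 − (7 × 10⁻⁴/1.6 × 10⁻⁴)·(+0.69) = 7.181 °C.
Cooling required: 18.8 − (7.181) = 11.619 °C.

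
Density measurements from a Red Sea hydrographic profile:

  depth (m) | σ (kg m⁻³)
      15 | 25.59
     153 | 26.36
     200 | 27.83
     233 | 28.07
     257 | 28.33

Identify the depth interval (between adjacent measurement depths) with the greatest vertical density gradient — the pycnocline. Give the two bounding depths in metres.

153–200 m

Compute the density gradient over each adjacent pair:
  15–153 m: Δρ/Δz = 0.77/138 = 5.6 × 10⁻³ kg m⁻⁴
  153–200 m: Δρ/Δz = 1.47/47 = 0.031 kg m⁻⁴
  200–233 m: Δρ/Δz = 0.24/33 = 7.3 × 10⁻³ kg m⁻⁴
  233–257 m: Δρ/Δz = 0.26/24 = 0.011 kg m⁻⁴
The largest gradient is in the 153–200 m interval — the pycnocline.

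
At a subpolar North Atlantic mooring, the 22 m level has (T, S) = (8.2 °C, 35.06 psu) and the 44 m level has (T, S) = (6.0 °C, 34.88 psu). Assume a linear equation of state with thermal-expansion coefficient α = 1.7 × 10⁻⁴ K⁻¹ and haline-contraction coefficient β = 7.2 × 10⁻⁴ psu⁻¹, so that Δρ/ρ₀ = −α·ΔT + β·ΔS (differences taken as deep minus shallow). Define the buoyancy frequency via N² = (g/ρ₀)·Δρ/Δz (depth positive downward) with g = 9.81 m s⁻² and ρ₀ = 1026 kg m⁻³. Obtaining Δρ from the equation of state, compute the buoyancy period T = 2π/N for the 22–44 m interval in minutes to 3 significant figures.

10.0 min

ΔT = -2.2 K, ΔS = -0.18 psu (deep − shallow).
Δρ/ρ₀ = −αΔT + βΔS = 3.74 × 10⁻⁴ − 1.296 × 10⁻⁴ = 2.444 × 10⁻⁴, so Δρ ≈ 0.2508 kg m⁻³.
N² = (g/ρ₀)·Δρ/Δz = g·(Δρ/ρ₀)/Δz = 9.81 × 2.444 × 10⁻⁴ / 22 = 1.0898 × 10⁻⁴ s⁻².
N = √(1.0898 × 10⁻⁴) = 0.010439 rad s⁻¹ → T = 2π/N = 601.90 s = 10.032 min ≈ 10.0 min.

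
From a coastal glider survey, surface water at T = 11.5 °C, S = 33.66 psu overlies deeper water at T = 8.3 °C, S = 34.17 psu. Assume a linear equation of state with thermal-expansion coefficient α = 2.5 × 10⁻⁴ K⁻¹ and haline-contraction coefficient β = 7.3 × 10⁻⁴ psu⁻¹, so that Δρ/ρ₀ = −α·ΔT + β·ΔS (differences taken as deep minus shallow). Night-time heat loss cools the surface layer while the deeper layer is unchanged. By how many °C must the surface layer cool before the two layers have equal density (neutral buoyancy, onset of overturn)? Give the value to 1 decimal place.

4.7 °C

Neutral buoyancy requires Δρ = 0, i.e. −α(T_deep − T_surf′) + β(S_deep − S_surf) = 0.
T_surf′ = T_deep − (β/α)·ΔS = 8.3 − (7.3 × 10⁻⁴/2.5 × 10⁻⁴)·(+0.51) = 6.811 °C.
Cooling required: 11.5 − (6.811) = 4.689 °C.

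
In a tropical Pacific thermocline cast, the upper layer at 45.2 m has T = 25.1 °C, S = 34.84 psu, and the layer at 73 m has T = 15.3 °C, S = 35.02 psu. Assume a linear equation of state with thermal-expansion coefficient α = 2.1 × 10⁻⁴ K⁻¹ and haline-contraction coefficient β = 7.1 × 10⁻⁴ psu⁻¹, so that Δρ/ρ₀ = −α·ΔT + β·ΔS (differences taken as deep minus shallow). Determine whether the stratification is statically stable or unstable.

stable

ΔT = 15.3 − 25.1 = -9.8 K and ΔS = 35.02 − 34.84 = +0.18 psu (deep − shallow).
−αΔT = 2.058 × 10⁻³; βΔS = 1.278 × 10⁻⁴; sum Δρ/ρ₀ = 2.1858 × 10⁻³.
Δρ/ρ₀ > 0, so Δρ > 0: deeper water is denser → statically stable.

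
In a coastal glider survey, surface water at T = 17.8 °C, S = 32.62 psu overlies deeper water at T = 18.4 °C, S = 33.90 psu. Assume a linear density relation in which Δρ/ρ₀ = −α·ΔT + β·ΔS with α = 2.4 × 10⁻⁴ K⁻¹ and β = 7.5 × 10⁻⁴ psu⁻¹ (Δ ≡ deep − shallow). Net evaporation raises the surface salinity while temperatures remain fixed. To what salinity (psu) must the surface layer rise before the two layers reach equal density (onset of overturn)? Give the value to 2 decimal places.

33.71 psu

Neutral buoyancy requires −α(T_deep − T_surf) + β(S_deep − S_surf′) = 0.
S_surf′ = S_deep − (α/β)·ΔT = 33.90 − (2.4 × 10⁻⁴/7.5 × 10⁻⁴)·(+0.6) = 33.7080 psu.
Increase required: 33.7080 − 32.62 = 1.0880 psu.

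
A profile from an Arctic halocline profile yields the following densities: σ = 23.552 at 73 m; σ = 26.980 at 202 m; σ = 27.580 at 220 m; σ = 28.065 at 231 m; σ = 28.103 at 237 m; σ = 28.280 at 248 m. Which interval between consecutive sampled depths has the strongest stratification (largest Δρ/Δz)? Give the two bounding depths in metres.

220–231 m

Compute the density gradient over each adjacent pair:
  73–202 m: Δρ/Δz = 3.428/129 = 0.027 kg m⁻⁴
  202–220 m: Δρ/Δz = 0.600/18 = 0.033 kg m⁻⁴
  220–231 m: Δρ/Δz = 0.485/11 = 0.044 kg m⁻⁴
  231–237 m: Δρ/Δz = 0.038/6 = 6.3 × 10⁻³ kg m⁻⁴
  237–248 m: Δρ/Δz = 0.177/11 = 0.016 kg m⁻⁴
The largest gradient is in the 220–231 m interval — the pycnocline.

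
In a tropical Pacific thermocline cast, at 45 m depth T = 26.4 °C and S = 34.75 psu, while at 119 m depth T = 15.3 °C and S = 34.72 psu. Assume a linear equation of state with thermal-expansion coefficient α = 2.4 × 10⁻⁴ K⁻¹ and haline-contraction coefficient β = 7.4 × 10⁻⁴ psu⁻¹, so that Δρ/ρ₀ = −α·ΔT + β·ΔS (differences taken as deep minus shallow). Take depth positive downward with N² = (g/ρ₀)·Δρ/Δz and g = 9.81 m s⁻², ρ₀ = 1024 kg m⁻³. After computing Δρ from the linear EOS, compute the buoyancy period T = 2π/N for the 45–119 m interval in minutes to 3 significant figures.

ΔT = -11.1 K, ΔS = -0.03 psu (deep − shallow).
Δρ/ρ₀ = −αΔT + βΔS = 2.664 × 10⁻³ − 2.22 × 10⁻⁵ = 2.6418 × 10⁻³, so Δρ ≈ 2.705 kg m⁻³.
N² = (g/ρ₀)·Δρ/Δz = g·(Δρ/ρ₀)/Δz = 9.81 × 2.6418 × 10⁻³ / 74 = 3.5022 × 10⁻⁴ s⁻².
N = √(3.5022 × 10⁻⁴) = 0.018714 rad s⁻¹ → T = 2π/N = 335.75 s = 5.5958 min ≈ 5.60 min.

5.60 min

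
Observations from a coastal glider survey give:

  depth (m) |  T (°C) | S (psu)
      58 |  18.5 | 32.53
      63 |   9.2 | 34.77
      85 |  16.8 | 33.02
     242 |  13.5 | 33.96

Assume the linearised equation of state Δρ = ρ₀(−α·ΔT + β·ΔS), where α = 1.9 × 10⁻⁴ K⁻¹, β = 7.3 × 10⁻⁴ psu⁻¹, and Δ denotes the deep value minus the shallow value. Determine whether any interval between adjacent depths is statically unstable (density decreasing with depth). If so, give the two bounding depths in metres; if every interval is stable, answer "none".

63–85 m

Evaluate Δρ/ρ₀ = −αΔT + βΔS across each adjacent pair:
  58–63 m: −αΔT+βΔS = −(1.9 × 10⁻⁴)(-9.3)+(7.3 × 10⁻⁴)(+2.24) = 3.4 × 10⁻³ → stable
  63–85 m: −αΔT+βΔS = −(1.9 × 10⁻⁴)(+7.6)+(7.3 × 10⁻⁴)(-1.75) = -2.7 × 10⁻³ → UNSTABLE
  85–242 m: −αΔT+βΔS = −(1.9 × 10⁻⁴)(-3.3)+(7.3 × 10⁻⁴)(+0.94) = 1.3 × 10⁻³ → stable
The 63–85 m interval has Δρ < 0: lighter water underlies denser water.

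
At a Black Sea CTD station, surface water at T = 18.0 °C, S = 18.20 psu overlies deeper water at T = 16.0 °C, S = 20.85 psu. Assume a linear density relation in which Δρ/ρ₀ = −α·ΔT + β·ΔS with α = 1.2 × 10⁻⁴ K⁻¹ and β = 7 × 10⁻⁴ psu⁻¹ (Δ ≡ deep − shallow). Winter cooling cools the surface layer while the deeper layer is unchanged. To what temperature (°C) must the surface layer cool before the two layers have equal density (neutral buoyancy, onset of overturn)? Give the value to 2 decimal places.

Neutral buoyancy requires Δρ = 0, i.e. −α(T_deep − T_surf′) + β(S_deep − S_surf) = 0.
T_surf′ = T_deep − (β/α)·ΔS = 16.0 − (7 × 10⁻⁴/1.2 × 10⁻⁴)·(+2.65) = 0.5417 °C.
Cooling required: 18.0 − (0.5417) = 17.4583 °C.

0.54 °C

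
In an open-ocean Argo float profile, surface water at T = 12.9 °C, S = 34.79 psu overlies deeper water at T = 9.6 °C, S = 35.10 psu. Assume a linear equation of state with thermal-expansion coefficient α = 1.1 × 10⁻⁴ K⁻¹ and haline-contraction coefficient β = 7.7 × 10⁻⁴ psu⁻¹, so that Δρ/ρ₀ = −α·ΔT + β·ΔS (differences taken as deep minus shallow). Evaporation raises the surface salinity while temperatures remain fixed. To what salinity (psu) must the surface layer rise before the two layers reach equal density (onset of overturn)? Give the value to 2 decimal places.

Neutral buoyancy requires −α(T_deep − T_surf) + β(S_deep − S_surf′) = 0.
S_surf′ = S_deep − (α/β)·ΔT = 35.10 − (1.1 × 10⁻⁴/7.7 × 10⁻⁴)·(-3.3) = 35.5714 psu.
Increase required: 35.5714 − 34.79 = 0.7814 psu.

35.57 psu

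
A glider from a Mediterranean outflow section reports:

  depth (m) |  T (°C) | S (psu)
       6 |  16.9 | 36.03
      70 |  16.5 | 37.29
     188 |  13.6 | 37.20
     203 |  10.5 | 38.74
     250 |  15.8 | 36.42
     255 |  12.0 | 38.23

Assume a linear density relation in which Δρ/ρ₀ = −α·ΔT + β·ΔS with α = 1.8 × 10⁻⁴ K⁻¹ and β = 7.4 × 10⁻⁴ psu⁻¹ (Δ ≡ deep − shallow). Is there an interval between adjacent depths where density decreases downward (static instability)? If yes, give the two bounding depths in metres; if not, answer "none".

Evaluate Δρ/ρ₀ = −αΔT + βΔS across each adjacent pair:
  6–70 m: −αΔT+βΔS = −(1.8 × 10⁻⁴)(-0.4)+(7.4 × 10⁻⁴)(+1.26) = 1.0 × 10⁻³ → stable
  70–188 m: −αΔT+βΔS = −(1.8 × 10⁻⁴)(-2.9)+(7.4 × 10⁻⁴)(-0.09) = 4.6 × 10⁻⁴ → stable
  188–203 m: −αΔT+βΔS = −(1.8 × 10⁻⁴)(-3.1)+(7.4 × 10⁻⁴)(+1.54) = 1.7 × 10⁻³ → stable
  203–250 m: −αΔT+βΔS = −(1.8 × 10⁻⁴)(+5.3)+(7.4 × 10⁻⁴)(-2.32) = -2.7 × 10⁻³ → UNSTABLE
  250–255 m: −αΔT+βΔS = −(1.8 × 10⁻⁴)(-3.8)+(7.4 × 10⁻⁴)(+1.81) = 2.0 × 10⁻³ → stable
The 203–250 m interval has Δρ < 0: lighter water underlies denser water.

203–250 m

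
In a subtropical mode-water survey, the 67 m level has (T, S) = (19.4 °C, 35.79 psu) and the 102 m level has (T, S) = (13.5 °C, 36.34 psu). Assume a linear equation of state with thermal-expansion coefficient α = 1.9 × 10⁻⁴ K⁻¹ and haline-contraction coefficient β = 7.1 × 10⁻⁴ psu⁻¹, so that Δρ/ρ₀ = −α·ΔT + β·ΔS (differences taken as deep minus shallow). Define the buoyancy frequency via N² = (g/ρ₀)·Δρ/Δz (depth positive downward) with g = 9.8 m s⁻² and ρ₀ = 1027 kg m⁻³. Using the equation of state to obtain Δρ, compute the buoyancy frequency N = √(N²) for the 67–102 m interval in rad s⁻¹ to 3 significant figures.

0.0206 rad s⁻¹

ΔT = -5.9 K, ΔS = +0.55 psu (deep − shallow).
Δρ/ρ₀ = −αΔT + βΔS = 1.121 × 10⁻³ + 3.905 × 10⁻⁴ = 1.5115 × 10⁻³, so Δρ ≈ 1.552 kg m⁻³.
N² = (g/ρ₀)·Δρ/Δz = g·(Δρ/ρ₀)/Δz = 9.8 × 1.5115 × 10⁻³ / 35 = 4.2322 × 10⁻⁴ s⁻².
N = √(4.2322 × 10⁻⁴) = 0.020572 rad s⁻¹ ≈ 0.0206 rad s⁻¹.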